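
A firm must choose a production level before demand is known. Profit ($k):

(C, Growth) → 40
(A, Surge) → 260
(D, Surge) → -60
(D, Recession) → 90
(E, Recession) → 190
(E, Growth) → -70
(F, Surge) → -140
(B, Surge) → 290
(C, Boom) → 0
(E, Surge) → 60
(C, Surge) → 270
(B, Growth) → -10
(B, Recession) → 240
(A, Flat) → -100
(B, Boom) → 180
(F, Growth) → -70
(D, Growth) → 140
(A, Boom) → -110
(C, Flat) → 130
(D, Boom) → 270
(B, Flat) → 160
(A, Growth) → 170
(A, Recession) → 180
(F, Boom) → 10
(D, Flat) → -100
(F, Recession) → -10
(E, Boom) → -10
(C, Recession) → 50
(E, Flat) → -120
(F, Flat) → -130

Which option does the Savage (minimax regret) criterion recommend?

Column bests: Recession=240, Flat=160, Growth=170, Boom=270, Surge=290.
A regrets: 60, 260, 0, 380, 30 → max 380
B regrets: 0, 0, 180, 90, 0 → max 180
C regrets: 190, 30, 130, 270, 20 → max 270
D regrets: 150, 260, 30, 0, 350 → max 350
E regrets: 50, 280, 240, 280, 230 → max 280
F regrets: 250, 290, 240, 260, 430 → max 430
Smallest max regret = 180 → B.

B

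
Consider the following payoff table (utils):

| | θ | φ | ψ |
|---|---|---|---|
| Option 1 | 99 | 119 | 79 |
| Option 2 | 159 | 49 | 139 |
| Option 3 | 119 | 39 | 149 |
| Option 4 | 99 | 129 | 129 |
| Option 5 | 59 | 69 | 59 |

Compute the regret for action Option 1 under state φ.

10

Best payoff under φ is 129.
Regret = 129 − 119 = 10.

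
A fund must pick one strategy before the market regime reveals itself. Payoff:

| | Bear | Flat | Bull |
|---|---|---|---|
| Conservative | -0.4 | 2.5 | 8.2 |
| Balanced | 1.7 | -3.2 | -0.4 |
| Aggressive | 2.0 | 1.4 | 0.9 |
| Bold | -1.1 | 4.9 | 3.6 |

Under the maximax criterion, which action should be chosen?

Conservative

Row maxima: Conservative=8.2, Balanced=1.7, Aggressive=2.0, Bold=4.9
Best best-case = 8.2 → Conservative.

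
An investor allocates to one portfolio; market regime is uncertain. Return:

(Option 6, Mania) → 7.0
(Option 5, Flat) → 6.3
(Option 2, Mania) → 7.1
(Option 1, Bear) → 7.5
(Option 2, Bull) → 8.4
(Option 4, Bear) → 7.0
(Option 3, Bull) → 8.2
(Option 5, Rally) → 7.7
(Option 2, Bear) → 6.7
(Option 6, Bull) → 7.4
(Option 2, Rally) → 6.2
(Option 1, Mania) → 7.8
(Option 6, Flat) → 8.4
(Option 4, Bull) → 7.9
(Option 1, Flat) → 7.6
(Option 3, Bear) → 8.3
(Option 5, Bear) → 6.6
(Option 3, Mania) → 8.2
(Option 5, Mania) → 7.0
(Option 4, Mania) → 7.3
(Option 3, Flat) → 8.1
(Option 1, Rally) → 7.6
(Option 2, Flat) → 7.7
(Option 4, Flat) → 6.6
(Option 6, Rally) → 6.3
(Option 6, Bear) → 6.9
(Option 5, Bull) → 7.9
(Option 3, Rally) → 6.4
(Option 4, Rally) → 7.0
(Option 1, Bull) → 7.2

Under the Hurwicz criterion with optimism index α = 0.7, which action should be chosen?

Option 6

Option 1: 0.7·7.8 + 0.3·7.2 = 7.62
Option 2: 0.7·8.4 + 0.3·6.2 = 7.74
Option 3: 0.7·8.3 + 0.3·6.4 = 7.73
Option 4: 0.7·7.9 + 0.3·6.6 = 7.51
Option 5: 0.7·7.9 + 0.3·6.3 = 7.42
Option 6: 0.7·8.4 + 0.3·6.3 = 7.77
Highest Hurwicz score = 7.77 → Option 6.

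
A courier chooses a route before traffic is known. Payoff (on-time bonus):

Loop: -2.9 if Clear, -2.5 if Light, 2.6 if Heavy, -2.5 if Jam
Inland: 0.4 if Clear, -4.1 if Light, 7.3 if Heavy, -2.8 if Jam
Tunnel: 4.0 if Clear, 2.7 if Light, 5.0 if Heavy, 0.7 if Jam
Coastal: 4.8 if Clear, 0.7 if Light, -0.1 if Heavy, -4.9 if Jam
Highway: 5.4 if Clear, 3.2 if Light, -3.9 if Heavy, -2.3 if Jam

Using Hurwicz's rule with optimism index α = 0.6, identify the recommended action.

Loop: 0.6·2.6 + 0.4·(-2.9) = 0.4
Inland: 0.6·7.3 + 0.4·(-4.1) = 2.74
Tunnel: 0.6·5.0 + 0.4·0.7 = 3.28
Coastal: 0.6·4.8 + 0.4·(-4.9) = 0.92
Highway: 0.6·5.4 + 0.4·(-3.9) = 1.68
Highest Hurwicz score = 3.28 → Tunnel.

Tunnel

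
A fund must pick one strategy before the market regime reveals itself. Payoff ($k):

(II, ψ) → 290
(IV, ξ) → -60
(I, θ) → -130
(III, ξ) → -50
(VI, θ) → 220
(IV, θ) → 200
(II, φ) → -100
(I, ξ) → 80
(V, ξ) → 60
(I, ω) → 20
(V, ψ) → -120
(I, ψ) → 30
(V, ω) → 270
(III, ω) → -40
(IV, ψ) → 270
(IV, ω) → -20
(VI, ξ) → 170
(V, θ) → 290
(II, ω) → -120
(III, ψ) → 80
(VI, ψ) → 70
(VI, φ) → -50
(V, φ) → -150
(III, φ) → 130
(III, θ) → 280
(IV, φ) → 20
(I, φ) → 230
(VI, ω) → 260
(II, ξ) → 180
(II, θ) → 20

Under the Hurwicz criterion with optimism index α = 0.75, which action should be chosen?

I: 0.75·230 + 0.25·(-130) = 140
II: 0.75·290 + 0.25·(-120) = 187.5
III: 0.75·280 + 0.25·(-50) = 197.5
IV: 0.75·270 + 0.25·(-60) = 187.5
V: 0.75·290 + 0.25·(-150) = 180
VI: 0.75·260 + 0.25·(-50) = 182.5
Highest Hurwicz score = 197.5 → III.

III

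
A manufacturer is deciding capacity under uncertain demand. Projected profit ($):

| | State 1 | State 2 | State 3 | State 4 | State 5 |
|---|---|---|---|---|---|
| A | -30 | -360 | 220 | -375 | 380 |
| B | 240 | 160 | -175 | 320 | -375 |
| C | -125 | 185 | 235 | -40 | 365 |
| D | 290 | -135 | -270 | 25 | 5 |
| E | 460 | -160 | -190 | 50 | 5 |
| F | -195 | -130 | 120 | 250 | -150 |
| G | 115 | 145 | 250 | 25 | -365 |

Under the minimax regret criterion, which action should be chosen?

Column bests: State 1=460, State 2=185, State 3=250, State 4=320, State 5=380.
A regrets: 490, 545, 30, 695, 0 → max 695
B regrets: 220, 25, 425, 0, 755 → max 755
C regrets: 585, 0, 15, 360, 15 → max 585
D regrets: 170, 320, 520, 295, 375 → max 520
E regrets: 0, 345, 440, 270, 375 → max 440
F regrets: 655, 315, 130, 70, 530 → max 655
G regrets: 345, 40, 0, 295, 745 → max 745
Smallest max regret = 440 → E.

E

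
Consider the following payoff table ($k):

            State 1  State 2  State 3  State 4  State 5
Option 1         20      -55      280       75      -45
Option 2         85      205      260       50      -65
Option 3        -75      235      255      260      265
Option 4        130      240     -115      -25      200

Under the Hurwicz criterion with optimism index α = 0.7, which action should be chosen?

Option 1: 0.7·280 + 0.3·(-55) = 179.5
Option 2: 0.7·260 + 0.3·(-65) = 162.5
Option 3: 0.7·265 + 0.3·(-75) = 163
Option 4: 0.7·240 + 0.3·(-115) = 133.5
Highest Hurwicz score = 179.5 → Option 1.

Option 1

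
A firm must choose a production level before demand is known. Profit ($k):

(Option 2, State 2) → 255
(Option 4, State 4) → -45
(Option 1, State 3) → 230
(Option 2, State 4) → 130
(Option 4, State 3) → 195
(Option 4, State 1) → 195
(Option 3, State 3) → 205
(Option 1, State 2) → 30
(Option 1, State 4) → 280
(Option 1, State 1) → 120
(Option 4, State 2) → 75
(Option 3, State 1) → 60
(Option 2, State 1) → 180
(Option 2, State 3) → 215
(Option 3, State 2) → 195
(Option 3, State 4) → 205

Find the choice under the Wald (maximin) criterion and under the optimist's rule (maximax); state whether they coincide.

maximin → Option 2; maximax → Option 1 (disagree)

Row minima: Option 1=30, Option 2=130, Option 3=60, Option 4=-45
Best worst-case = 130 → Option 2.
Row maxima: Option 1=280, Option 2=255, Option 3=205, Option 4=195
Best best-case = 280 → Option 1.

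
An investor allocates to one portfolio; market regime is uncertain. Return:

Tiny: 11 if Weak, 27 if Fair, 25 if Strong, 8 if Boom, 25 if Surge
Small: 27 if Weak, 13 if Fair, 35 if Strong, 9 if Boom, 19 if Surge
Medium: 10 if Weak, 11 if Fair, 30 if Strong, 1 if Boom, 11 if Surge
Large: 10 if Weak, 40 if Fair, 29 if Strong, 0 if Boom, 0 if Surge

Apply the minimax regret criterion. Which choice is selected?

Column bests: Weak=27, Fair=40, Strong=35, Boom=9, Surge=25.
Tiny regrets: 16, 13, 10, 1, 0 → max 16
Small regrets: 0, 27, 0, 0, 6 → max 27
Medium regrets: 17, 29, 5, 8, 14 → max 29
Large regrets: 17, 0, 6, 9, 25 → max 25
Smallest max regret = 16 → Tiny.

Tiny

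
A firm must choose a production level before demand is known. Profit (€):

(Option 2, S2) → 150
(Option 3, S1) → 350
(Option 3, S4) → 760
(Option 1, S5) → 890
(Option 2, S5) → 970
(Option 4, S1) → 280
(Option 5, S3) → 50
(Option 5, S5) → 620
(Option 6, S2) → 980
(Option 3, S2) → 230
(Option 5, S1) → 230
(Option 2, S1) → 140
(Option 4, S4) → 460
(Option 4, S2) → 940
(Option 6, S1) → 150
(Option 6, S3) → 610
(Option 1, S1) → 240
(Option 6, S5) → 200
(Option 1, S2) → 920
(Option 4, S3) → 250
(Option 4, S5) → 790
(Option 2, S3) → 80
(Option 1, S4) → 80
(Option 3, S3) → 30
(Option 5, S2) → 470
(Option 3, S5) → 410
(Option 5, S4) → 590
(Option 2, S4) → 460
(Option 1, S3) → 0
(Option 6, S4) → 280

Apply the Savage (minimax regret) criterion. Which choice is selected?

Column bests: S1=350, S2=980, S3=610, S4=760, S5=970.
Option 1 regrets: 110, 60, 610, 680, 80 → max 680
Option 2 regrets: 210, 830, 530, 300, 0 → max 830
Option 3 regrets: 0, 750, 580, 0, 560 → max 750
Option 4 regrets: 70, 40, 360, 300, 180 → max 360
Option 5 regrets: 120, 510, 560, 170, 350 → max 560
Option 6 regrets: 200, 0, 0, 480, 770 → max 770
Smallest max regret = 360 → Option 4.

Option 4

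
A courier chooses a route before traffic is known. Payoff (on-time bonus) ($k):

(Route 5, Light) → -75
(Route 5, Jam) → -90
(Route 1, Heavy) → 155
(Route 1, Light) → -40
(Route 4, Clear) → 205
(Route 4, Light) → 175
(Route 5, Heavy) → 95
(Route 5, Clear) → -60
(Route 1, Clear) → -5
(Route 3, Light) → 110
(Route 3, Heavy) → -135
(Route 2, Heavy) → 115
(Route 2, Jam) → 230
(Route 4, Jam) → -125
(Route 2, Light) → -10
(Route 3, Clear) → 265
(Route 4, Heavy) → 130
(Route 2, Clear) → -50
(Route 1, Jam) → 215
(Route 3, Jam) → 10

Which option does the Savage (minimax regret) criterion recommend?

Route 1

Column bests: Clear=265, Light=175, Heavy=155, Jam=230.
Route 1 regrets: 270, 215, 0, 15 → max 270
Route 2 regrets: 315, 185, 40, 0 → max 315
Route 3 regrets: 0, 65, 290, 220 → max 290
Route 4 regrets: 60, 0, 25, 355 → max 355
Route 5 regrets: 325, 250, 60, 320 → max 325
Smallest max regret = 270 → Route 1.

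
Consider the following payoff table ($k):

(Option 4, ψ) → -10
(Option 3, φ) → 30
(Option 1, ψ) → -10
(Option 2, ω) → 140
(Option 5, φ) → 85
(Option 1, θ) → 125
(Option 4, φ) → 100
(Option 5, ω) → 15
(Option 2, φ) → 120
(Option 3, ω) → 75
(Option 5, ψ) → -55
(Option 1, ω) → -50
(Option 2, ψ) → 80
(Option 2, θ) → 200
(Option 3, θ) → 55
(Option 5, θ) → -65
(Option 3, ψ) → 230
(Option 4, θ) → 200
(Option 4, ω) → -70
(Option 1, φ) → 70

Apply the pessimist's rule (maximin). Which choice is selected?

Row minima: Option 1=-50, Option 2=80, Option 3=30, Option 4=-70, Option 5=-65
Best worst-case = 80 → Option 2.

Option 2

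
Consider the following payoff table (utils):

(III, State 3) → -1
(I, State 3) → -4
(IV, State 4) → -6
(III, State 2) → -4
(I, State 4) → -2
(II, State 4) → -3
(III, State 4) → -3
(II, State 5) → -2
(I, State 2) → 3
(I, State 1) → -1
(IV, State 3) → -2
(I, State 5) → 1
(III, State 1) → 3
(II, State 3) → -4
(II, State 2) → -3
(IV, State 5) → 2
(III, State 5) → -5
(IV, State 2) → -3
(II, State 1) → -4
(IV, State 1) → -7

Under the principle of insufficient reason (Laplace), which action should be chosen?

Row averages: I=-0.6, II=-3.2, III=-2, IV=-3.2
Highest average = -0.6 → I.

I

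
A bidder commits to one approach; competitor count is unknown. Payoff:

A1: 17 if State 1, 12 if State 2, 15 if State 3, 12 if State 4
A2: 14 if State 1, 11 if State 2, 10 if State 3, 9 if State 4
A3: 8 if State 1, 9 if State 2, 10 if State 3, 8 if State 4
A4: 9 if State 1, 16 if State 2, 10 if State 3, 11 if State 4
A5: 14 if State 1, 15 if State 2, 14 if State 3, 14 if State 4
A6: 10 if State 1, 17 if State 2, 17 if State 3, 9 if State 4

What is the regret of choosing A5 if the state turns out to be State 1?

Best payoff under State 1 is 17.
Regret = 17 − 14 = 3.

3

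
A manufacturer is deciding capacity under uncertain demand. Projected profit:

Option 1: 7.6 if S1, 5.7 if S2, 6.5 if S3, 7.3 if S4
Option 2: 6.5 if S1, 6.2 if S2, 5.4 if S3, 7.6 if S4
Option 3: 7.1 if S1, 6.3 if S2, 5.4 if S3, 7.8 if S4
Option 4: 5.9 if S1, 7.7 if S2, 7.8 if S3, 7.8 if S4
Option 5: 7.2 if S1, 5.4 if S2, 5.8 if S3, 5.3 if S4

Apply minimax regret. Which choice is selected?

Column bests: S1=7.6, S2=7.7, S3=7.8, S4=7.8.
Option 1 regrets: 0.0, 2.0, 1.3, 0.5 → max 2.0
Option 2 regrets: 1.1, 1.5, 2.4, 0.2 → max 2.4
Option 3 regrets: 0.5, 1.4, 2.4, 0.0 → max 2.4
Option 4 regrets: 1.7, 0.0, 0.0, 0.0 → max 1.7
Option 5 regrets: 0.4, 2.3, 2.0, 2.5 → max 2.5
Smallest max regret = 1.7 → Option 4.

Option 4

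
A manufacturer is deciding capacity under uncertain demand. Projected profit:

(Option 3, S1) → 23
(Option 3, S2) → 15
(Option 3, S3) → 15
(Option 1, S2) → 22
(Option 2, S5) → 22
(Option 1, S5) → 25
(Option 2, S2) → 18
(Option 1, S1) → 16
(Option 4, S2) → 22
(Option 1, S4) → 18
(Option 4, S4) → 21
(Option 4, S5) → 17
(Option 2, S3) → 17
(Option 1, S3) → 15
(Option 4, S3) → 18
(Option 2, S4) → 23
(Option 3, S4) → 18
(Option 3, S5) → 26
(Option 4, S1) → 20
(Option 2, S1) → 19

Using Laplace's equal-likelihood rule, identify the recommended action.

Row averages: Option 1=19.2, Option 2=19.8, Option 3=19.4, Option 4=19.6
Highest average = 19.8 → Option 2.

Option 2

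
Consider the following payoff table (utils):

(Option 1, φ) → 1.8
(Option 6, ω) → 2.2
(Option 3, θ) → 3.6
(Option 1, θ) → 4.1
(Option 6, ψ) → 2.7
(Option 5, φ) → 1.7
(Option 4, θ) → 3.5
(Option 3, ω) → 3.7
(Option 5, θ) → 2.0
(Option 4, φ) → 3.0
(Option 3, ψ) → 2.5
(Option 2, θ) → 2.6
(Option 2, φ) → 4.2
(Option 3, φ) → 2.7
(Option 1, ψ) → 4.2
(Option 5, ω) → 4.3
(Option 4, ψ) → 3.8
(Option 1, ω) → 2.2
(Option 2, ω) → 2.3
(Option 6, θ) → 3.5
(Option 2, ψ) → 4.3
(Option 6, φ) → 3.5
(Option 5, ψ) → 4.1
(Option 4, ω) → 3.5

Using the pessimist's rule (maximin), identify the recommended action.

Option 4

Row minima: Option 1=1.8, Option 2=2.3, Option 3=2.5, Option 4=3.0, Option 5=1.7, Option 6=2.2
Best worst-case = 3.0 → Option 4.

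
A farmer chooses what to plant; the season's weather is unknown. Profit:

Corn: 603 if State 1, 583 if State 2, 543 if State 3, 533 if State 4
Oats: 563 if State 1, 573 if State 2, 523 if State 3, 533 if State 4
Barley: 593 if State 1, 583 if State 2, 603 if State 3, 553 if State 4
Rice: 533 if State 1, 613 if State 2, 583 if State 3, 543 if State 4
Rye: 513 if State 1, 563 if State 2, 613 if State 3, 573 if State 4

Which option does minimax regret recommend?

Barley

Column bests: State 1=603, State 2=613, State 3=613, State 4=573.
Corn regrets: 0, 30, 70, 40 → max 70
Oats regrets: 40, 40, 90, 40 → max 90
Barley regrets: 10, 30, 10, 20 → max 30
Rice regrets: 70, 0, 30, 30 → max 70
Rye regrets: 90, 50, 0, 0 → max 90
Smallest max regret = 30 → Barley.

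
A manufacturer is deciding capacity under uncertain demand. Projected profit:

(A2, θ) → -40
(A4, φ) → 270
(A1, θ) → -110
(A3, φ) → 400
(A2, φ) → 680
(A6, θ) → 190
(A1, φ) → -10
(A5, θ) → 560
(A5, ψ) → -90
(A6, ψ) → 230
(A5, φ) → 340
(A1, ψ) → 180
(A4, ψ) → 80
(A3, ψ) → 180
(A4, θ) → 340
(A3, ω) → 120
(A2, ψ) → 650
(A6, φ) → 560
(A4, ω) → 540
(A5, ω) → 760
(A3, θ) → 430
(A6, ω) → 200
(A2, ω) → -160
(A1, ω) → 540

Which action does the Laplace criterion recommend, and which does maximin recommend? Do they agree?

laplace → A5; maximin → A6 (disagree)

Row averages: A1=150, A2=282.5, A3=282.5, A4=307.5, A5=392.5, A6=295
Highest average = 392.5 → A5.
Row minima: A1=-110, A2=-160, A3=120, A4=80, A5=-90, A6=190
Best worst-case = 190 → A6.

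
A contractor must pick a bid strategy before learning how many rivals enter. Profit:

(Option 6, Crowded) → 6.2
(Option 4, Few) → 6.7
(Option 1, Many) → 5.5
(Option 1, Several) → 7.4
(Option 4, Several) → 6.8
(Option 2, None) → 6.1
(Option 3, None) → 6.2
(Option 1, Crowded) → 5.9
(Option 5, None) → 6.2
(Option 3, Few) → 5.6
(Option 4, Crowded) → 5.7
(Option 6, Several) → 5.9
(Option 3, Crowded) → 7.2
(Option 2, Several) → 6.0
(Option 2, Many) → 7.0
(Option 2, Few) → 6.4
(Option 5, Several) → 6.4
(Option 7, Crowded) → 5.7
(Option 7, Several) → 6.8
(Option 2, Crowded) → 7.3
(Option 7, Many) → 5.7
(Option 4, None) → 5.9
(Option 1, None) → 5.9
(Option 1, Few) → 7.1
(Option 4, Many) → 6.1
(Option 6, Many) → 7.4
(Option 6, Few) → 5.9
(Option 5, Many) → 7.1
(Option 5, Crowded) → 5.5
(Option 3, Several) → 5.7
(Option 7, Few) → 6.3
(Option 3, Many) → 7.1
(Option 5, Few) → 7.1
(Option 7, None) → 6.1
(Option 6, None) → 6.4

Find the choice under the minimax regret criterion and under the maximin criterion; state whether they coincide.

minimax regret → Option 2; maximin → Option 2 (agree)

Column bests: None=6.4, Few=7.1, Several=7.4, Many=7.4, Crowded=7.3.
Option 1 regrets: 0.5, 0.0, 0.0, 1.9, 1.4 → max 1.9
Option 2 regrets: 0.3, 0.7, 1.4, 0.4, 0.0 → max 1.4
Option 3 regrets: 0.2, 1.5, 1.7, 0.3, 0.1 → max 1.7
Option 4 regrets: 0.5, 0.4, 0.6, 1.3, 1.6 → max 1.6
Option 5 regrets: 0.2, 0.0, 1.0, 0.3, 1.8 → max 1.8
Option 6 regrets: 0.0, 1.2, 1.5, 0.0, 1.1 → max 1.5
Option 7 regrets: 0.3, 0.8, 0.6, 1.7, 1.6 → max 1.7
Smallest max regret = 1.4 → Option 2.
Row minima: Option 1=5.5, Option 2=6.0, Option 3=5.6, Option 4=5.7, Option 5=5.5, Option 6=5.9, Option 7=5.7
Best worst-case = 6.0 → Option 2.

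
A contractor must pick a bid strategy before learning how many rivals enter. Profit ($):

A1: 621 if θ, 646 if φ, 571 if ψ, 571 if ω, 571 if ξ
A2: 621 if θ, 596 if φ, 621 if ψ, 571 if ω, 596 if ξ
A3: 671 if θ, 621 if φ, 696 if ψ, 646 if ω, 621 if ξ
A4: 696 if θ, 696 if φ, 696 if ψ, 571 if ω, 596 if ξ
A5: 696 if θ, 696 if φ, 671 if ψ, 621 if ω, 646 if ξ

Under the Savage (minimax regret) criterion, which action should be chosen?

A5

Column bests: θ=696, φ=696, ψ=696, ω=646, ξ=646.
A1 regrets: 75, 50, 125, 75, 75 → max 125
A2 regrets: 75, 100, 75, 75, 50 → max 100
A3 regrets: 25, 75, 0, 0, 25 → max 75
A4 regrets: 0, 0, 0, 75, 50 → max 75
A5 regrets: 0, 0, 25, 25, 0 → max 25
Smallest max regret = 25 → A5.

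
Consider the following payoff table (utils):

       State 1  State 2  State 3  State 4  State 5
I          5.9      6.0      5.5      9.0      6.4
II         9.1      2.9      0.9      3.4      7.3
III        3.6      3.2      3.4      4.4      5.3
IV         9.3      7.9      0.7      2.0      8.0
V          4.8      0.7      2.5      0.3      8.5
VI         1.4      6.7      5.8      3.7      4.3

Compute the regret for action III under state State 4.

4.6

Best payoff under State 4 is 9.0.
Regret = 9.0 − 4.4 = 4.6.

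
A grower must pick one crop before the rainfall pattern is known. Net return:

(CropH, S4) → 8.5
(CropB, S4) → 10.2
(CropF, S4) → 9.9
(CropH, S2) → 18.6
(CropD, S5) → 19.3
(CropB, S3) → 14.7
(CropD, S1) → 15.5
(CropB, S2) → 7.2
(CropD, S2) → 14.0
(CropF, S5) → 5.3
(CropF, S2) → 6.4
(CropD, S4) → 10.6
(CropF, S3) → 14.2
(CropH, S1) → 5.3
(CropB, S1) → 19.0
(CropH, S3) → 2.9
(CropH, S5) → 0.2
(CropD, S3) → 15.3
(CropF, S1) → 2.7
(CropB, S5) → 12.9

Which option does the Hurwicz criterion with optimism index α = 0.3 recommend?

CropB: 0.3·19.0 + 0.7·7.2 = 10.74
CropF: 0.3·14.2 + 0.7·2.7 = 6.15
CropD: 0.3·19.3 + 0.7·10.6 = 13.21
CropH: 0.3·18.6 + 0.7·0.2 = 5.72
Highest Hurwicz score = 13.21 → CropD.

CropD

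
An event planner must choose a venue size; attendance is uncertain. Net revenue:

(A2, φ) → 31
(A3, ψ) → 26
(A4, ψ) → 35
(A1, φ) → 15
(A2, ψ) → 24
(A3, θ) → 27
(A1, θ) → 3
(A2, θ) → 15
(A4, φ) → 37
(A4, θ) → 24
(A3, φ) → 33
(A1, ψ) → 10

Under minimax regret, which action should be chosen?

A4

Column bests: θ=27, φ=37, ψ=35.
A1 regrets: 24, 22, 25 → max 25
A2 regrets: 12, 6, 11 → max 12
A3 regrets: 0, 4, 9 → max 9
A4 regrets: 3, 0, 0 → max 3
Smallest max regret = 3 → A4.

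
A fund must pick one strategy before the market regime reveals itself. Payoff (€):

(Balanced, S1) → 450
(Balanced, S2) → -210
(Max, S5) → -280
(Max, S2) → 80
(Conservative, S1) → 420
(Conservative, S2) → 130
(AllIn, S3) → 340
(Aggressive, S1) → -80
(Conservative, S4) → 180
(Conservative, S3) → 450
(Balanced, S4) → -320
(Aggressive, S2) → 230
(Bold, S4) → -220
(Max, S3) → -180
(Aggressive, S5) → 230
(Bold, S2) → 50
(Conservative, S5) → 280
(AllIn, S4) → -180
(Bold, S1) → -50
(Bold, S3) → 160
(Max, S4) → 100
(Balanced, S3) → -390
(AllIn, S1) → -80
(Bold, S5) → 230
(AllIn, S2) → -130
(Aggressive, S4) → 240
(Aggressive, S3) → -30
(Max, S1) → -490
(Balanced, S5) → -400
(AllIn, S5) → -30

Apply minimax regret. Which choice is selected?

Column bests: S1=450, S2=230, S3=450, S4=240, S5=280.
Conservative regrets: 30, 100, 0, 60, 0 → max 100
Balanced regrets: 0, 440, 840, 560, 680 → max 840
Aggressive regrets: 530, 0, 480, 0, 50 → max 530
Bold regrets: 500, 180, 290, 460, 50 → max 500
AllIn regrets: 530, 360, 110, 420, 310 → max 530
Max regrets: 940, 150, 630, 140, 560 → max 940
Smallest max regret = 100 → Conservative.

Conservative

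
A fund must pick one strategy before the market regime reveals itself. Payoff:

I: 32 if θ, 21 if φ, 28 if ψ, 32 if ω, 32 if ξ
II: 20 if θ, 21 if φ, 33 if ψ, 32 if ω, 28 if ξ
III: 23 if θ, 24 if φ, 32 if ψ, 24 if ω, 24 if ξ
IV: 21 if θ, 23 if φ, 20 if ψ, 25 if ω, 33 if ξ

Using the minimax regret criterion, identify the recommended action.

I

Column bests: θ=32, φ=24, ψ=33, ω=32, ξ=33.
I regrets: 0, 3, 5, 0, 1 → max 5
II regrets: 12, 3, 0, 0, 5 → max 12
III regrets: 9, 0, 1, 8, 9 → max 9
IV regrets: 11, 1, 13, 7, 0 → max 13
Smallest max regret = 5 → I.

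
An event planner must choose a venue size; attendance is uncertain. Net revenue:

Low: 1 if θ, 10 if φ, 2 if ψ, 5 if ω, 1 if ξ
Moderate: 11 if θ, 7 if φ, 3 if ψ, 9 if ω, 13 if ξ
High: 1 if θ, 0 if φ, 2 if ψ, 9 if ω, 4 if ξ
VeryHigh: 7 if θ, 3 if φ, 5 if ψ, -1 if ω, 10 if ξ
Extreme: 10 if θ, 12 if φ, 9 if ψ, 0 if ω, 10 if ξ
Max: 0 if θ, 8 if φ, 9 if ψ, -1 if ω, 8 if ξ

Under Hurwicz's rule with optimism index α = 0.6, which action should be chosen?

Moderate

Low: 0.6·10 + 0.4·1 = 6.4
Moderate: 0.6·13 + 0.4·3 = 9
High: 0.6·9 + 0.4·0 = 5.4
VeryHigh: 0.6·10 + 0.4·(-1) = 5.6
Extreme: 0.6·12 + 0.4·0 = 7.2
Max: 0.6·9 + 0.4·(-1) = 5
Highest Hurwicz score = 9 → Moderate.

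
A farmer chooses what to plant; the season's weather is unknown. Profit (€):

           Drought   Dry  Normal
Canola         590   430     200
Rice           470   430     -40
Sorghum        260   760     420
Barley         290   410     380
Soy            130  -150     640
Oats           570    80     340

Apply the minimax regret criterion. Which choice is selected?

Sorghum

Column bests: Drought=590, Dry=760, Normal=640.
Canola regrets: 0, 330, 440 → max 440
Rice regrets: 120, 330, 680 → max 680
Sorghum regrets: 330, 0, 220 → max 330
Barley regrets: 300, 350, 260 → max 350
Soy regrets: 460, 910, 0 → max 910
Oats regrets: 20, 680, 300 → max 680
Smallest max regret = 330 → Sorghum.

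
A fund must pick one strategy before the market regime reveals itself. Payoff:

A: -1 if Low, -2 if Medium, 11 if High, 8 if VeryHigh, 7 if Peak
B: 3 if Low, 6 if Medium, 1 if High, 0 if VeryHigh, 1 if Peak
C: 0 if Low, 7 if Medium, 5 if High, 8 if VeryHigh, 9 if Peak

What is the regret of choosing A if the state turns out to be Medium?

Best payoff under Medium is 7.
Regret = 7 − (-2) = 9.

9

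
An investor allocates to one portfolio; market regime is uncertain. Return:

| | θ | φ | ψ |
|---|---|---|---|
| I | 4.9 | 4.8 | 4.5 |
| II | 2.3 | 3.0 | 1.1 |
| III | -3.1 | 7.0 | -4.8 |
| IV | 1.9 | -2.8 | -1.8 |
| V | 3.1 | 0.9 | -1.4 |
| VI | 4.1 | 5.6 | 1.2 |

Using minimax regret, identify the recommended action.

Column bests: θ=4.9, φ=7.0, ψ=4.5.
I regrets: 0.0, 2.2, 0.0 → max 2.2
II regrets: 2.6, 4.0, 3.4 → max 4.0
III regrets: 8.0, 0.0, 9.3 → max 9.3
IV regrets: 3.0, 9.8, 6.3 → max 9.8
V regrets: 1.8, 6.1, 5.9 → max 6.1
VI regrets: 0.8, 1.4, 3.3 → max 3.3
Smallest max regret = 2.2 → I.

I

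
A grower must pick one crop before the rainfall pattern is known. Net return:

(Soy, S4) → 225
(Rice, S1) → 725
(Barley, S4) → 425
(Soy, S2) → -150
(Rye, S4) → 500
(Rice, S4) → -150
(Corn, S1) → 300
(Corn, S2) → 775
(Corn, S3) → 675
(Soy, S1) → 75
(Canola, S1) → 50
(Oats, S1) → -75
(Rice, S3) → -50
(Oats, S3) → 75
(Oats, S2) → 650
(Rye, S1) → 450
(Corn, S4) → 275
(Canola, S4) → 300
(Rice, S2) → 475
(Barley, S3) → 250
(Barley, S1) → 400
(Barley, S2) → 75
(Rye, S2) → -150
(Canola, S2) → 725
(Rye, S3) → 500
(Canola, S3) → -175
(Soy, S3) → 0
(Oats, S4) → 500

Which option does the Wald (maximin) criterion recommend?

Corn

Row minima: Oats=-75, Corn=275, Canola=-175, Rice=-150, Rye=-150, Barley=75, Soy=-150
Best worst-case = 275 → Corn.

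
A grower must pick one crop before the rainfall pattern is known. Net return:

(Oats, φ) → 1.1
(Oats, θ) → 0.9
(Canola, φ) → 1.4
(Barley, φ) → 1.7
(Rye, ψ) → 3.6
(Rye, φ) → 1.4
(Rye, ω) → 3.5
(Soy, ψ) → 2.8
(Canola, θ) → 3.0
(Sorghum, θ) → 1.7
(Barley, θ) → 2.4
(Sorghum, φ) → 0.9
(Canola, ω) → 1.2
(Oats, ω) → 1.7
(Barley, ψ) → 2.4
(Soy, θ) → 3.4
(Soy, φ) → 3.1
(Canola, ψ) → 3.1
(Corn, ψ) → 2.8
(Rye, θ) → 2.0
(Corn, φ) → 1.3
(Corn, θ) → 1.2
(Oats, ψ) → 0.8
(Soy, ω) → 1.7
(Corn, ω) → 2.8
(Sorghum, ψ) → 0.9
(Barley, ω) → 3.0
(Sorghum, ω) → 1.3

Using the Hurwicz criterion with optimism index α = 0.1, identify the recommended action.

Corn: 0.1·2.8 + 0.9·1.2 = 1.36
Sorghum: 0.1·1.7 + 0.9·0.9 = 0.98
Oats: 0.1·1.7 + 0.9·0.8 = 0.89
Soy: 0.1·3.4 + 0.9·1.7 = 1.87
Barley: 0.1·3.0 + 0.9·1.7 = 1.83
Canola: 0.1·3.1 + 0.9·1.2 = 1.39
Rye: 0.1·3.6 + 0.9·1.4 = 1.62
Highest Hurwicz score = 1.87 → Soy.

Soy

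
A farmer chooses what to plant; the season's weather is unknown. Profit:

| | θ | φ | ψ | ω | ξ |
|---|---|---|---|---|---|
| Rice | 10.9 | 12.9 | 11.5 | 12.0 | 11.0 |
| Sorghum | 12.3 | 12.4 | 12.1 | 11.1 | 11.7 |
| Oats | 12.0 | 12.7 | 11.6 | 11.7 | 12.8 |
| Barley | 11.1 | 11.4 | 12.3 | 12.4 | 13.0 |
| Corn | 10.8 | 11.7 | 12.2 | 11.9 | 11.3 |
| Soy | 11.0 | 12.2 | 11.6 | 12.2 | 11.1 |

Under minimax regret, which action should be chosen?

Oats

Column bests: θ=12.3, φ=12.9, ψ=12.3, ω=12.4, ξ=13.0.
Rice regrets: 1.4, 0.0, 0.8, 0.4, 2.0 → max 2.0
Sorghum regrets: 0.0, 0.5, 0.2, 1.3, 1.3 → max 1.3
Oats regrets: 0.3, 0.2, 0.7, 0.7, 0.2 → max 0.7
Barley regrets: 1.2, 1.5, 0.0, 0.0, 0.0 → max 1.5
Corn regrets: 1.5, 1.2, 0.1, 0.5, 1.7 → max 1.7
Soy regrets: 1.3, 0.7, 0.7, 0.2, 1.9 → max 1.9
Smallest max regret = 0.7 → Oats.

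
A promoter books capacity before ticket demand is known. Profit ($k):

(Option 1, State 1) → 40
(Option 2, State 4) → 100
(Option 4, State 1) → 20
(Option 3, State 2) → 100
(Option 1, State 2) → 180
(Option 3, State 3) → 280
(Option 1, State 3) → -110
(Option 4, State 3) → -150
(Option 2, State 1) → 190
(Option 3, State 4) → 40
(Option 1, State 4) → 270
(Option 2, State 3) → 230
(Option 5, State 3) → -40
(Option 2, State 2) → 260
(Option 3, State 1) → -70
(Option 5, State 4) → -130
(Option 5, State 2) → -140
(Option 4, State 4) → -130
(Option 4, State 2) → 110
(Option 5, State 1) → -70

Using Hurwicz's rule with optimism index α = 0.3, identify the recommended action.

Option 1: 0.3·270 + 0.7·(-110) = 4
Option 2: 0.3·260 + 0.7·100 = 148
Option 3: 0.3·280 + 0.7·(-70) = 35
Option 4: 0.3·110 + 0.7·(-150) = -72
Option 5: 0.3·(-40) + 0.7·(-140) = -110
Highest Hurwicz score = 148 → Option 2.

Option 2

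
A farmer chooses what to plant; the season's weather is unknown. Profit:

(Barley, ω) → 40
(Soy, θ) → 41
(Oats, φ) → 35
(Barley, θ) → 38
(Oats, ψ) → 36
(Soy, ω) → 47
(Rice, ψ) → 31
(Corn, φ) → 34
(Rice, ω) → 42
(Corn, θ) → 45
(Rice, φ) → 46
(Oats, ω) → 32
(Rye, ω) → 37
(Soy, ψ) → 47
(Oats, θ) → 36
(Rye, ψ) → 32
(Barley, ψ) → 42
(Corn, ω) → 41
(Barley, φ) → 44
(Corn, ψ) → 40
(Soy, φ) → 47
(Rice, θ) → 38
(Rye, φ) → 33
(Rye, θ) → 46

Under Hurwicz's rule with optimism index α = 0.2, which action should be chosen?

Soy

Barley: 0.2·44 + 0.8·38 = 39.2
Soy: 0.2·47 + 0.8·41 = 42.2
Oats: 0.2·36 + 0.8·32 = 32.8
Corn: 0.2·45 + 0.8·34 = 36.2
Rice: 0.2·46 + 0.8·31 = 34
Rye: 0.2·46 + 0.8·32 = 34.8
Highest Hurwicz score = 42.2 → Soy.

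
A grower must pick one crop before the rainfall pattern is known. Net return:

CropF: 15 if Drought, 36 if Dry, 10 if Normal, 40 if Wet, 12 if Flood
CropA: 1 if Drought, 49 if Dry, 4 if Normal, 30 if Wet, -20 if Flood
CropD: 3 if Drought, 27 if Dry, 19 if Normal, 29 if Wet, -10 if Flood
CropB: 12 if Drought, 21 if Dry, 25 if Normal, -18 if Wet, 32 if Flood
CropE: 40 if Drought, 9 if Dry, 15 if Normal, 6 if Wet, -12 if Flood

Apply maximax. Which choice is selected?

Row maxima: CropF=40, CropA=49, CropD=29, CropB=32, CropE=40
Best best-case = 49 → CropA.

CropA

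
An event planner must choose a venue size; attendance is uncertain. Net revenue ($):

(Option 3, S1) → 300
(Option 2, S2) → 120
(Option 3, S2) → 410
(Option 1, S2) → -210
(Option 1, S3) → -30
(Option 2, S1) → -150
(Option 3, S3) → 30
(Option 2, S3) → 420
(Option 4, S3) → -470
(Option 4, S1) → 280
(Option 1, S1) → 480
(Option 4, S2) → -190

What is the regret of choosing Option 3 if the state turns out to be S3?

Best payoff under S3 is 420.
Regret = 420 − 30 = 390.

390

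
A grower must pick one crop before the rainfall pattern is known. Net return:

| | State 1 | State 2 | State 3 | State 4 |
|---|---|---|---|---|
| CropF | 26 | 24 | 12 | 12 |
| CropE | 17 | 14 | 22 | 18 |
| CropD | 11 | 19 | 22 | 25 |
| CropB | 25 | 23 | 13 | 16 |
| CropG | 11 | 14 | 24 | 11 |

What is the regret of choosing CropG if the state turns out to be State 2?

10

Best payoff under State 2 is 24.
Regret = 24 − 14 = 10.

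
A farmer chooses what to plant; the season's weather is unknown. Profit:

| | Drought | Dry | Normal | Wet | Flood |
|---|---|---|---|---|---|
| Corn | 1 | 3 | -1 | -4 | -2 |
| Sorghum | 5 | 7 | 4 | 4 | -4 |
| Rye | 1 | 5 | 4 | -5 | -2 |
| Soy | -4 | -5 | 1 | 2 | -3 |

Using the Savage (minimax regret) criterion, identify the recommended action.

Column bests: Drought=5, Dry=7, Normal=4, Wet=4, Flood=-2.
Corn regrets: 4, 4, 5, 8, 0 → max 8
Sorghum regrets: 0, 0, 0, 0, 2 → max 2
Rye regrets: 4, 2, 0, 9, 0 → max 9
Soy regrets: 9, 12, 3, 2, 1 → max 12
Smallest max regret = 2 → Sorghum.

Sorghum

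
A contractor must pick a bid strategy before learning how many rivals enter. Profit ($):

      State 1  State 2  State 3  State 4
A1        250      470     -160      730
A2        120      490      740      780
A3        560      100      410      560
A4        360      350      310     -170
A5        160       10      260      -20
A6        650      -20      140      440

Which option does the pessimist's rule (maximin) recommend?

Row minima: A1=-160, A2=120, A3=100, A4=-170, A5=-20, A6=-20
Best worst-case = 120 → A2.

A2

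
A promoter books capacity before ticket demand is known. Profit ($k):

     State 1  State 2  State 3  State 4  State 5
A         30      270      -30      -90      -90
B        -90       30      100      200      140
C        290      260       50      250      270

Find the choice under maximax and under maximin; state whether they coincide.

Row maxima: A=270, B=200, C=290
Best best-case = 290 → C.
Row minima: A=-90, B=-90, C=50
Best worst-case = 50 → C.

maximax → C; maximin → C (agree)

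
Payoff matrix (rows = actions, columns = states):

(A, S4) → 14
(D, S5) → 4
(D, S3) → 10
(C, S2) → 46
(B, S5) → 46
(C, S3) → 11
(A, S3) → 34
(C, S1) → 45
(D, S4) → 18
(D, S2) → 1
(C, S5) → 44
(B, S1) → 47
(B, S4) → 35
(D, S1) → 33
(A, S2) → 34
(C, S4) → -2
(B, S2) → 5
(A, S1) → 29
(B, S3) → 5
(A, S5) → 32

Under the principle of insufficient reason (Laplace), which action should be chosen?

Row averages: A=28.6, B=27.6, C=28.8, D=13.2
Highest average = 28.8 → C.

C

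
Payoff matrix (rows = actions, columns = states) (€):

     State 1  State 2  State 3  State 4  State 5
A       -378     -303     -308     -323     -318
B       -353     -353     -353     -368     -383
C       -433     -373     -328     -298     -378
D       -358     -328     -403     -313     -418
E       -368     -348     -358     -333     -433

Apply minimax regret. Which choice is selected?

Column bests: State 1=-353, State 2=-303, State 3=-308, State 4=-298, State 5=-318.
A regrets: 25, 0, 0, 25, 0 → max 25
B regrets: 0, 50, 45, 70, 65 → max 70
C regrets: 80, 70, 20, 0, 60 → max 80
D regrets: 5, 25, 95, 15, 100 → max 100
E regrets: 15, 45, 50, 35, 115 → max 115
Smallest max regret = 25 → A.

A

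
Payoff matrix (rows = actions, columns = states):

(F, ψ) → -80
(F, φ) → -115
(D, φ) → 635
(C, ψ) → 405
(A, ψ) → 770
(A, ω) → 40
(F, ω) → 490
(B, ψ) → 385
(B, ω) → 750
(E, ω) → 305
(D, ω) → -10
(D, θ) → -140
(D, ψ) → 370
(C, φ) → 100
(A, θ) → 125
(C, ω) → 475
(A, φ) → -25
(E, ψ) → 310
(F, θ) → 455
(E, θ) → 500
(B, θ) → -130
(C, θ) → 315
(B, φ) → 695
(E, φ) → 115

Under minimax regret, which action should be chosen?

Column bests: θ=500, φ=695, ψ=770, ω=750.
A regrets: 375, 720, 0, 710 → max 720
B regrets: 630, 0, 385, 0 → max 630
C regrets: 185, 595, 365, 275 → max 595
D regrets: 640, 60, 400, 760 → max 760
E regrets: 0, 580, 460, 445 → max 580
F regrets: 45, 810, 850, 260 → max 850
Smallest max regret = 580 → E.

E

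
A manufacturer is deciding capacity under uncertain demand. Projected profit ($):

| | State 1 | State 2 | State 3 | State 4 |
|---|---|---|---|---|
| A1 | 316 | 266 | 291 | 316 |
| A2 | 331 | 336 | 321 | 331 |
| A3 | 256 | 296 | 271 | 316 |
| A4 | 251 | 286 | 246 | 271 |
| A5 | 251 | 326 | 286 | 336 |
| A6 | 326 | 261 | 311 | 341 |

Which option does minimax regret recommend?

A2

Column bests: State 1=331, State 2=336, State 3=321, State 4=341.
A1 regrets: 15, 70, 30, 25 → max 70
A2 regrets: 0, 0, 0, 10 → max 10
A3 regrets: 75, 40, 50, 25 → max 75
A4 regrets: 80, 50, 75, 70 → max 80
A5 regrets: 80, 10, 35, 5 → max 80
A6 regrets: 5, 75, 10, 0 → max 75
Smallest max regret = 10 → A2.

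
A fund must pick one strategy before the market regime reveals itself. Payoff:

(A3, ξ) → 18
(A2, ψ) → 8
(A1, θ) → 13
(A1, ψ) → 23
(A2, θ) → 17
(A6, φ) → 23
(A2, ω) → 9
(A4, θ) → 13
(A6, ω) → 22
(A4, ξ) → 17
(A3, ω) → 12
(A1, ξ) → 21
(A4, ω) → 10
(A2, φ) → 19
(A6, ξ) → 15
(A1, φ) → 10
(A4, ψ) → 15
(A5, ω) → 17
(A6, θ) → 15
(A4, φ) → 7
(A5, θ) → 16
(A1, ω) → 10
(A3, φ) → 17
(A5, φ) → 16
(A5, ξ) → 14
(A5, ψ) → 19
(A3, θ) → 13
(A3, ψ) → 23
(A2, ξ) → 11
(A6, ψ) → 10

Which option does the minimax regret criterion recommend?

A5

Column bests: θ=17, φ=23, ψ=23, ω=22, ξ=21.
A1 regrets: 4, 13, 0, 12, 0 → max 13
A2 regrets: 0, 4, 15, 13, 10 → max 15
A3 regrets: 4, 6, 0, 10, 3 → max 10
A4 regrets: 4, 16, 8, 12, 4 → max 16
A5 regrets: 1, 7, 4, 5, 7 → max 7
A6 regrets: 2, 0, 13, 0, 6 → max 13
Smallest max regret = 7 → A5.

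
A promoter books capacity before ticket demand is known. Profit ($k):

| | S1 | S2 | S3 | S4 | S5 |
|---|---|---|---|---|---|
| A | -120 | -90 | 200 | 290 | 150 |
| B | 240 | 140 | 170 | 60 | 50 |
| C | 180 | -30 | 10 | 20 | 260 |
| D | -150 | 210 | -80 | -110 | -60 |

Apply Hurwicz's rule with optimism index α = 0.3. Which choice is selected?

A: 0.3·290 + 0.7·(-120) = 3
B: 0.3·240 + 0.7·50 = 107
C: 0.3·260 + 0.7·(-30) = 57
D: 0.3·210 + 0.7·(-150) = -42
Highest Hurwicz score = 107 → B.

B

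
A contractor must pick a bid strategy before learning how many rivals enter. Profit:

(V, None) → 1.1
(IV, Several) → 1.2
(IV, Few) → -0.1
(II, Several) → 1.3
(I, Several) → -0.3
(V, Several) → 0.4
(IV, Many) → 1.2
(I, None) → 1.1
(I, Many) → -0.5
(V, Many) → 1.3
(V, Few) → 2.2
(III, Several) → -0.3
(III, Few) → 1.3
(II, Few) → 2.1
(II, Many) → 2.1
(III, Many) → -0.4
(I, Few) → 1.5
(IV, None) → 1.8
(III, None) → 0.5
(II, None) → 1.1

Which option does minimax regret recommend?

II

Column bests: None=1.8, Few=2.2, Several=1.3, Many=2.1.
I regrets: 0.7, 0.7, 1.6, 2.6 → max 2.6
II regrets: 0.7, 0.1, 0.0, 0.0 → max 0.7
III regrets: 1.3, 0.9, 1.6, 2.5 → max 2.5
IV regrets: 0.0, 2.3, 0.1, 0.9 → max 2.3
V regrets: 0.7, 0.0, 0.9, 0.8 → max 0.9
Smallest max regret = 0.7 → II.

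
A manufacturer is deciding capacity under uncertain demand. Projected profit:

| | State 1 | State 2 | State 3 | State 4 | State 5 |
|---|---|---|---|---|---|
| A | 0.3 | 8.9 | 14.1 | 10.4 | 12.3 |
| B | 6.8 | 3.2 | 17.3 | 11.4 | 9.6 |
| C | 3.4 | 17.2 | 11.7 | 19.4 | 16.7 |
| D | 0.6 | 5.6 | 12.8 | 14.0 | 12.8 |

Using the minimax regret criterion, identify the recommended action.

Column bests: State 1=6.8, State 2=17.2, State 3=17.3, State 4=19.4, State 5=16.7.
A regrets: 6.5, 8.3, 3.2, 9.0, 4.4 → max 9.0
B regrets: 0.0, 14.0, 0.0, 8.0, 7.1 → max 14.0
C regrets: 3.4, 0.0, 5.6, 0.0, 0.0 → max 5.6
D regrets: 6.2, 11.6, 4.5, 5.4, 3.9 → max 11.6
Smallest max regret = 5.6 → C.

C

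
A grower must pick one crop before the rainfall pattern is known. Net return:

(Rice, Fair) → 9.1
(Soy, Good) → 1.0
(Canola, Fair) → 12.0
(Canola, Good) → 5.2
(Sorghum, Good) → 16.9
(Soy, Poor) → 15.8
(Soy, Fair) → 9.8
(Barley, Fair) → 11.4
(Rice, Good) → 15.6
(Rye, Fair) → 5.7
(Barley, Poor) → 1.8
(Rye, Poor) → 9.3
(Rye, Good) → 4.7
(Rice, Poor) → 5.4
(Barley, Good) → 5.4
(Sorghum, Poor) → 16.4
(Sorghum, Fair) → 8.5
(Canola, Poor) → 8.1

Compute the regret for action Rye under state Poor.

7.1

Best payoff under Poor is 16.4.
Regret = 16.4 − 9.3 = 7.1.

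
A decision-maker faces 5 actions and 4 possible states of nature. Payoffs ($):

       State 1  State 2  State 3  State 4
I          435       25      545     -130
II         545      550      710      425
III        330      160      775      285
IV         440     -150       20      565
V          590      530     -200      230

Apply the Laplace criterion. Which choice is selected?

Row averages: I=218.75, II=557.5, III=387.5, IV=218.75, V=287.5
Highest average = 557.5 → II.

II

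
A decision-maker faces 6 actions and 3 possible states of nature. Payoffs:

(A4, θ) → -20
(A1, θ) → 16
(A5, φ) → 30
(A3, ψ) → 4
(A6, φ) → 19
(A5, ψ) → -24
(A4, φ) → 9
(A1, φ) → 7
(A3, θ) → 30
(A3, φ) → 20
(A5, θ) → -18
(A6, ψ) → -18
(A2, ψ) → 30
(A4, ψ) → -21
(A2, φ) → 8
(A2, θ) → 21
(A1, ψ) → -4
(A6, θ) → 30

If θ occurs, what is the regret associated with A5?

Best payoff under θ is 30.
Regret = 30 − (-18) = 48.

48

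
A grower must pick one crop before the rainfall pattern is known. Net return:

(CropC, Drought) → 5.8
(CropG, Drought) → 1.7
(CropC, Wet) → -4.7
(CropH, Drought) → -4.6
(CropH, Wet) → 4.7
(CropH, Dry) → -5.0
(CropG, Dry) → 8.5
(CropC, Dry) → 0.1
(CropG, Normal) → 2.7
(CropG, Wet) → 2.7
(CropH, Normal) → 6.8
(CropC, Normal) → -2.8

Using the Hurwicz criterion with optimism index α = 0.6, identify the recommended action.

CropG: 0.6·8.5 + 0.4·1.7 = 5.78
CropC: 0.6·5.8 + 0.4·(-4.7) = 1.6
CropH: 0.6·6.8 + 0.4·(-5.0) = 2.08
Highest Hurwicz score = 5.78 → CropG.

CropG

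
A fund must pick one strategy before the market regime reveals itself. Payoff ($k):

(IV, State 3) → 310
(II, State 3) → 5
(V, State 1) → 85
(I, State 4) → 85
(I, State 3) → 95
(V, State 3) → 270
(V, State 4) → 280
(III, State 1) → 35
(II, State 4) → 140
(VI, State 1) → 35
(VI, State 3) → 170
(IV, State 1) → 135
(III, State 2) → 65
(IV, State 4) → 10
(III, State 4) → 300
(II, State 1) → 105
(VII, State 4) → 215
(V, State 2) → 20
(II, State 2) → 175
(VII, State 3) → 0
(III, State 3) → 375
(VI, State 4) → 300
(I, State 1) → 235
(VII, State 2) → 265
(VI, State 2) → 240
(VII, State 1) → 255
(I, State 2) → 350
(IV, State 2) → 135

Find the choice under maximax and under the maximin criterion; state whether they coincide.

maximax → III; maximin → I (disagree)

Row maxima: I=350, II=175, III=375, IV=310, V=280, VI=300, VII=265
Best best-case = 375 → III.
Row minima: I=85, II=5, III=35, IV=10, V=20, VI=35, VII=0
Best worst-case = 85 → I.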